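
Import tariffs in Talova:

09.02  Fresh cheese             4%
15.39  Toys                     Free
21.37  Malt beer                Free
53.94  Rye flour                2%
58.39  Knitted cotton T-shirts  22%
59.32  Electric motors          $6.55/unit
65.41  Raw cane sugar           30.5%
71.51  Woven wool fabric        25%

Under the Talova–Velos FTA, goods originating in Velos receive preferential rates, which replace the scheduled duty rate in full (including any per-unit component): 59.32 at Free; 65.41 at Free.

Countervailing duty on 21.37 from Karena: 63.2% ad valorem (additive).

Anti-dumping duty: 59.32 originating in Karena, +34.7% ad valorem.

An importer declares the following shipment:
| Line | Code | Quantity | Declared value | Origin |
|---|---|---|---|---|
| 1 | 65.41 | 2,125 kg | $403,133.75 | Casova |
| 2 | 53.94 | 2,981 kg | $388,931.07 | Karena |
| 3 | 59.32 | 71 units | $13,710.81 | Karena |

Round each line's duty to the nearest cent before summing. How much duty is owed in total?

$135,957.11

Line 1 (65.41, Casova, 2,125 kg, $403,133.75):
Base rate for 65.41 is 30.5%.
65.41 has an FTA preferential rate, but origin Casova is not Velos; base rate stands.
Duty = $403,133.75 × 30.5% = $122,955.79.
Line 2 (53.94, Karena, 2,981 kg, $388,931.07):
Base rate for 53.94 is 2%.
Duty = $388,931.07 × 2% = $7,778.62.
Line 3 (59.32, Karena, 71 units, $13,710.81):
Base rate for 59.32 is $6.55/unit.
59.32 has an FTA preferential rate, but origin Karena is not Velos; base rate stands.
Additional duty on 59.32 from Karena: +34.7% ad valorem. Applied ad valorem rate = 34.7%.
Duty = $13,710.81 × 34.7% + 71 × $6.55 = $5,222.70.
Total = $122,955.79 + $7,778.62 + $5,222.70 = $135,957.11.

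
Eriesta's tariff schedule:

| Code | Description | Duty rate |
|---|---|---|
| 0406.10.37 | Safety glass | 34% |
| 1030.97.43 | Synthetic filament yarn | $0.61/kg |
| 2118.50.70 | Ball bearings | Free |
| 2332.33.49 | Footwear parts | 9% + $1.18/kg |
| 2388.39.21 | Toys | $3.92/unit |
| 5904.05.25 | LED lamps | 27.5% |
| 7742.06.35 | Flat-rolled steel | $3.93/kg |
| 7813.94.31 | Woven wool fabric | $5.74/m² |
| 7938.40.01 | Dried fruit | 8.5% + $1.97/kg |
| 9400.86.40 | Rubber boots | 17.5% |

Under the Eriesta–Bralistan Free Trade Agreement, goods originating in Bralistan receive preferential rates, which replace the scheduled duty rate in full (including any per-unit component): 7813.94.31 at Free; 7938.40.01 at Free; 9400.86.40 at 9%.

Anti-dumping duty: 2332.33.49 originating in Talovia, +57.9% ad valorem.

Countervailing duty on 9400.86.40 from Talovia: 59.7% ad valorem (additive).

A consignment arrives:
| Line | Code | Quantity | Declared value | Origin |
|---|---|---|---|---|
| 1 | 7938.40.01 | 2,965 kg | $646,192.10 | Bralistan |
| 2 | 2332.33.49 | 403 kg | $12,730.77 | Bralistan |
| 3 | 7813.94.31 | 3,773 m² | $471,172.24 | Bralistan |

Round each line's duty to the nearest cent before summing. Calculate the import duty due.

$1,621.31

Line 1 (7938.40.01, Bralistan, 2,965 kg, $646,192.10):
Base rate for 7938.40.01 is 8.5% + $1.97/kg.
Origin Bralistan qualifies under the Eriesta–Bralistan agreement and 7938.40.01 is covered: preferential rate Free applies instead.
Duty = $646,192.10 × 0% = $0.00.
Line 2 (2332.33.49, Bralistan, 403 kg, $12,730.77):
Base rate for 2332.33.49 is 9% + $1.18/kg.
Origin Bralistan is the FTA partner but 2332.33.49 is not on the preference list; base rate stands.
The additional-duty order on 2332.33.49 targets Talovia, not Bralistan; it does not apply.
Duty = $12,730.77 × 9% + 403 × $1.18 = $1,621.31.
Line 3 (7813.94.31, Bralistan, 3,773 m², $471,172.24):
Base rate for 7813.94.31 is $5.74/m².
Origin Bralistan qualifies under the Eriesta–Bralistan agreement and 7813.94.31 is covered: preferential rate Free applies instead.
Duty = $471,172.24 × 0% = $0.00.
Total = $0.00 + $1,621.31 + $0.00 = $1,621.31.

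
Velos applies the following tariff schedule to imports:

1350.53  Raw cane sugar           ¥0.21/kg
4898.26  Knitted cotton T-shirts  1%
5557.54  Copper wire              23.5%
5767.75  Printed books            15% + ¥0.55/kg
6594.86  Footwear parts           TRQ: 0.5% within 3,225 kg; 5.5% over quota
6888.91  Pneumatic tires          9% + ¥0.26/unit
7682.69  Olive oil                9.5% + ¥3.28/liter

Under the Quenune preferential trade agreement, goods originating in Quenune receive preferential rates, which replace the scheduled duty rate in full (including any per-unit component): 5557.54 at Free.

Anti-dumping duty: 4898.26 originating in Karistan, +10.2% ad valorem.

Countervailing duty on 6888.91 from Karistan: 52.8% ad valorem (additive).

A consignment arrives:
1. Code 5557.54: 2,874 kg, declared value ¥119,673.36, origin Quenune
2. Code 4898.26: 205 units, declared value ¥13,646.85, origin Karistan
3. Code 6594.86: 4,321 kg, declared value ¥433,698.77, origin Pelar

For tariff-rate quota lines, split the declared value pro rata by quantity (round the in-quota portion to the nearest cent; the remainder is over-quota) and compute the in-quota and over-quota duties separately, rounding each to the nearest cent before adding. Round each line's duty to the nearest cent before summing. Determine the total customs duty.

Line 1 (5557.54, Quenune, 2,874 kg, ¥119,673.36):
Base rate for 5557.54 is 23.5%.
Origin Quenune qualifies under the Velos–Quenune agreement and 5557.54 is covered: preferential rate Free applies instead.
Duty = ¥119,673.36 × 0% = ¥0.00.
Line 2 (4898.26, Karistan, 205 units, ¥13,646.85):
Base rate for 4898.26 is 1%.
Additional duty on 4898.26 from Karistan: +10.2%. Applied ad valorem rate: 1% + 10.2% = 11.2%.
Duty = ¥13,646.85 × 11.2% = ¥1,528.45.
Line 3 (6594.86, Pelar, 4,321 kg, ¥433,698.77):
Code 6594.86 is under a tariff-rate quota (threshold 3,225 kg). In-quota: 3,225 kg at 0.5%; over-quota: 1,096 kg at 5.5%.
Pro-rata value split: in-quota = ¥433,698.77 × 3,225/4,321 = ¥323,693.25; over-quota = ¥433,698.77 − ¥323,693.25 = ¥110,005.52.
In-quota duty = ¥323,693.25 × 0.5% = ¥1,618.47. Over-quota duty = ¥110,005.52 × 5.5% = ¥6,050.30.
Line duty = ¥1,618.47 + ¥6,050.30 = ¥7,668.77.
Total = ¥0.00 + ¥1,528.45 + ¥7,668.77 = ¥9,197.22.

¥9,197.22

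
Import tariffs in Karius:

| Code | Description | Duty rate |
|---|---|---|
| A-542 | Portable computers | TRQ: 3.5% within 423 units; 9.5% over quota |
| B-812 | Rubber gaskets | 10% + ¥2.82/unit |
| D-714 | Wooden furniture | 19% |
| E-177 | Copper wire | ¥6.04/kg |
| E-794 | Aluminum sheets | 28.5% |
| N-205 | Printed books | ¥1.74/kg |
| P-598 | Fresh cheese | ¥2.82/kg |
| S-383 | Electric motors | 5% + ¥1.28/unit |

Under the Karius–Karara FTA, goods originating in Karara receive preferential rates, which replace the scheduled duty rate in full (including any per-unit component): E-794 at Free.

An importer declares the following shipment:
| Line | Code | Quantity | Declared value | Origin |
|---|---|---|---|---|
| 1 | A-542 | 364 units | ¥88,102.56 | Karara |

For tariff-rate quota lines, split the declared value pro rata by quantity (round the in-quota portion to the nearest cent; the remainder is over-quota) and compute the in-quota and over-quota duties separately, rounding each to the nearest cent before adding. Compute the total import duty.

Line 1 (A-542, Karara, 364 units, ¥88,102.56):
Code A-542 is under a tariff-rate quota (threshold 423 units). Quantity 364 units is within the quota, so the in-quota rate 3.5% applies to the full value.
Duty = ¥88,102.56 × 3.5% = ¥3,083.59.

¥3,083.59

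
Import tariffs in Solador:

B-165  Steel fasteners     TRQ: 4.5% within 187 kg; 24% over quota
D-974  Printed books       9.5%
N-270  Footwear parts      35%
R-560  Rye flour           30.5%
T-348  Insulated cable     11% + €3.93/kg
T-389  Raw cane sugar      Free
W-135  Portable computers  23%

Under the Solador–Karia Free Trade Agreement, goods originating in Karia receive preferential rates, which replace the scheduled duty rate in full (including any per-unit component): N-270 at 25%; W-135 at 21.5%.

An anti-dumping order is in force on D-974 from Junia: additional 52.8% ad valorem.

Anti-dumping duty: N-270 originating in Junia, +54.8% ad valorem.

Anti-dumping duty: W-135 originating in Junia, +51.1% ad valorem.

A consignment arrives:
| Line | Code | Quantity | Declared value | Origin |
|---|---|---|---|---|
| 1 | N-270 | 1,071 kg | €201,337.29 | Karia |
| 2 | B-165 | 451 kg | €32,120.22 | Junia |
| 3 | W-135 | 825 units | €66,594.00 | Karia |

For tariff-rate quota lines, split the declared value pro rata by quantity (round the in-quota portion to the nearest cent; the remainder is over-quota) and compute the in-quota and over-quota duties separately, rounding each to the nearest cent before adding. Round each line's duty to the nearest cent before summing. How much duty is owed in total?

€69,763.85

Line 1 (N-270, Karia, 1,071 kg, €201,337.29):
Base rate for N-270 is 35%.
Origin Karia qualifies under the Solador–Karia agreement and N-270 is covered: preferential rate 25% applies instead.
The additional-duty order on N-270 targets Junia, not Karia; it does not apply.
Duty = €201,337.29 × 25% = €50,334.32.
Line 2 (B-165, Junia, 451 kg, €32,120.22):
Code B-165 is under a tariff-rate quota (threshold 187 kg). In-quota: 187 kg at 4.5%; over-quota: 264 kg at 24%.
Pro-rata value split: in-quota = €32,120.22 × 187/451 = €13,318.14; over-quota = €32,120.22 − €13,318.14 = €18,802.08.
In-quota duty = €13,318.14 × 4.5% = €599.32. Over-quota duty = €18,802.08 × 24% = €4,512.50.
Line duty = €599.32 + €4,512.50 = €5,111.82.
Line 3 (W-135, Karia, 825 units, €66,594.00):
Base rate for W-135 is 23%.
Origin Karia qualifies under the Solador–Karia agreement and W-135 is covered: preferential rate 21.5% applies instead.
The additional-duty order on W-135 targets Junia, not Karia; it does not apply.
Duty = €66,594.00 × 21.5% = €14,317.71.
Total = €50,334.32 + €5,111.82 + €14,317.71 = €69,763.85.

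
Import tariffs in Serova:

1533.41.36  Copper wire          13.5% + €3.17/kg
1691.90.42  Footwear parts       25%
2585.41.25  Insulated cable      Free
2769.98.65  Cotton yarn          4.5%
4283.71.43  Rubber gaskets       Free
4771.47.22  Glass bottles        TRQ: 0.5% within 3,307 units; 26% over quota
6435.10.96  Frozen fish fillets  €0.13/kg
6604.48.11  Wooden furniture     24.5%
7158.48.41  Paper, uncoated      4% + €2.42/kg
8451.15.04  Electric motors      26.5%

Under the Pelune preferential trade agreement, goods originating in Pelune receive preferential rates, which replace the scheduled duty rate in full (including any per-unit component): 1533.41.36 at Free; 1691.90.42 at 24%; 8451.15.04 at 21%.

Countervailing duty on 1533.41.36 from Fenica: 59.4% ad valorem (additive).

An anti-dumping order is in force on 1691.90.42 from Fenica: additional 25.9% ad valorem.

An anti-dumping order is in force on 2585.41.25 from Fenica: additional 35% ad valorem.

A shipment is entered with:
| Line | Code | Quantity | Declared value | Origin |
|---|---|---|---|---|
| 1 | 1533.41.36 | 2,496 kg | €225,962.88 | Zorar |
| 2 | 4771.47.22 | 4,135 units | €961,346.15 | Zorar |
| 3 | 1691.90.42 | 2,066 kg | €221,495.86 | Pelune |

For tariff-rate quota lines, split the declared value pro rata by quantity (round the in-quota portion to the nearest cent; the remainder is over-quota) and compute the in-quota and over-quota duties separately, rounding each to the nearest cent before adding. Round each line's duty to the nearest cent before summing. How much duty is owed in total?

Line 1 (1533.41.36, Zorar, 2,496 kg, €225,962.88):
Base rate for 1533.41.36 is 13.5% + €3.17/kg.
1533.41.36 has an FTA preferential rate, but origin Zorar is not Pelune; base rate stands.
The additional-duty order on 1533.41.36 targets Fenica, not Zorar; it does not apply.
Duty = €225,962.88 × 13.5% + 2,496 × €3.17 = €38,417.31.
Line 2 (4771.47.22, Zorar, 4,135 units, €961,346.15):
Code 4771.47.22 is under a tariff-rate quota (threshold 3,307 units). In-quota: 3,307 units at 0.5%; over-quota: 828 units at 26%.
Pro-rata value split: in-quota = €961,346.15 × 3,307/4,135 = €768,844.43; over-quota = €961,346.15 − €768,844.43 = €192,501.72.
In-quota duty = €768,844.43 × 0.5% = €3,844.22. Over-quota duty = €192,501.72 × 26% = €50,050.45.
Line duty = €3,844.22 + €50,050.45 = €53,894.67.
Line 3 (1691.90.42, Pelune, 2,066 kg, €221,495.86):
Base rate for 1691.90.42 is 25%.
Origin Pelune qualifies under the Serova–Pelune agreement and 1691.90.42 is covered: preferential rate 24% applies instead.
The additional-duty order on 1691.90.42 targets Fenica, not Pelune; it does not apply.
Duty = €221,495.86 × 24% = €53,159.01.
Total = €38,417.31 + €53,894.67 + €53,159.01 = €145,470.99.

€145,470.99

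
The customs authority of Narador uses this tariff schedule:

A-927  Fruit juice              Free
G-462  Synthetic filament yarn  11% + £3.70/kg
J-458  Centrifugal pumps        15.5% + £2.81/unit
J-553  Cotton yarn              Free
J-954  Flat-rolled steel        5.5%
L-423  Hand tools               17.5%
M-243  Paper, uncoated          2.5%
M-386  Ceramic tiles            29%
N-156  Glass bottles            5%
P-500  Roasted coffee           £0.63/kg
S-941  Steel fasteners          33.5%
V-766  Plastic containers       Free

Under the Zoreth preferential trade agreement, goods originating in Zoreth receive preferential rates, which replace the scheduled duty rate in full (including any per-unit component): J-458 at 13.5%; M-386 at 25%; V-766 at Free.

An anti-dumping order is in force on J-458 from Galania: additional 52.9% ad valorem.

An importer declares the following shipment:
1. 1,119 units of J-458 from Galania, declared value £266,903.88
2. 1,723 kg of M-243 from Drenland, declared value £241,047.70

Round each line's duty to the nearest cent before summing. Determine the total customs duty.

Line 1 (J-458, Galania, 1,119 units, £266,903.88):
Base rate for J-458 is 15.5% + £2.81/unit.
J-458 has an FTA preferential rate, but origin Galania is not Zoreth; base rate stands.
Additional duty on J-458 from Galania: +52.9%. Applied ad valorem rate: 15.5% + 52.9% = 68.4%.
Duty = £266,903.88 × 68.4% + 1,119 × £2.81 = £185,706.64.
Line 2 (M-243, Drenland, 1,723 kg, £241,047.70):
Base rate for M-243 is 2.5%.
Duty = £241,047.70 × 2.5% = £6,026.19.
Total = £185,706.64 + £6,026.19 = £191,732.83.

£191,732.83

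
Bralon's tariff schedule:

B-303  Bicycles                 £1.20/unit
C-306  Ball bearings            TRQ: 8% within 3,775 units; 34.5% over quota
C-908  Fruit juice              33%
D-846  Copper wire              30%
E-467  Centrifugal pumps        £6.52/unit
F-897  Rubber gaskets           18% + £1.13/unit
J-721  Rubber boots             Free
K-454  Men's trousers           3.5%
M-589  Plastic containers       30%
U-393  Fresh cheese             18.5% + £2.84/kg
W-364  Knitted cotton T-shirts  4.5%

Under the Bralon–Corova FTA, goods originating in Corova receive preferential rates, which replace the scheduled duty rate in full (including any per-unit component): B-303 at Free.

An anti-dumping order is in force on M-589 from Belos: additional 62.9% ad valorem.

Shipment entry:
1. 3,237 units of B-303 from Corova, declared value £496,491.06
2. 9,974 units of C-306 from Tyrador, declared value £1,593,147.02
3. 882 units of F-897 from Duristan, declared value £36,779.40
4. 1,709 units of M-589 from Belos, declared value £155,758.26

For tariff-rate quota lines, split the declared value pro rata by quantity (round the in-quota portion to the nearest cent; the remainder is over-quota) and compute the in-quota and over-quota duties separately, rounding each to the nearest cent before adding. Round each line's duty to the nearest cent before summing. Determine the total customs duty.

Line 1 (B-303, Corova, 3,237 units, £496,491.06):
Base rate for B-303 is £1.20/unit.
Origin Corova qualifies under the Bralon–Corova agreement and B-303 is covered: preferential rate Free applies instead.
Duty = £496,491.06 × 0% = £0.00.
Line 2 (C-306, Tyrador, 9,974 units, £1,593,147.02):
Code C-306 is under a tariff-rate quota (threshold 3,775 units). In-quota: 3,775 units at 8%; over-quota: 6,199 units at 34.5%.
Pro-rata value split: in-quota = £1,593,147.02 × 3,775/9,974 = £602,980.75; over-quota = £1,593,147.02 − £602,980.75 = £990,166.27.
In-quota duty = £602,980.75 × 8% = £48,238.46. Over-quota duty = £990,166.27 × 34.5% = £341,607.36.
Line duty = £48,238.46 + £341,607.36 = £389,845.82.
Line 3 (F-897, Duristan, 882 units, £36,779.40):
Base rate for F-897 is 18% + £1.13/unit.
Duty = £36,779.40 × 18% + 882 × £1.13 = £7,616.95.
Line 4 (M-589, Belos, 1,709 units, £155,758.26):
Base rate for M-589 is 30%.
Additional duty on M-589 from Belos: +62.9%. Applied ad valorem rate: 30% + 62.9% = 92.9%.
Duty = £155,758.26 × 92.9% = £144,699.42.
Total = £0.00 + £389,845.82 + £7,616.95 + £144,699.42 = £542,162.19.

£542,162.19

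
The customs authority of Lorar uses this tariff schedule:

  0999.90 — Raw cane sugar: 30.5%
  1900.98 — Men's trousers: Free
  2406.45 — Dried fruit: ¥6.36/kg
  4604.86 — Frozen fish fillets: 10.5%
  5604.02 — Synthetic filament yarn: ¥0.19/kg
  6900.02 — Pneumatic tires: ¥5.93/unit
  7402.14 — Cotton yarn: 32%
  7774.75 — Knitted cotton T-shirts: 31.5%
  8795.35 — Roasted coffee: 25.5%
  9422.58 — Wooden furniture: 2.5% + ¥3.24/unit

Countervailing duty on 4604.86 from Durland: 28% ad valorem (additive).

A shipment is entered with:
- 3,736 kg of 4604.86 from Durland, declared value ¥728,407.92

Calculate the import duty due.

¥280,437.05

Line 1 (4604.86, Durland, 3,736 kg, ¥728,407.92):
Base rate for 4604.86 is 10.5%.
Additional duty on 4604.86 from Durland: +28%. Applied ad valorem rate: 10.5% + 28% = 38.5%.
Duty = ¥728,407.92 × 38.5% = ¥280,437.05.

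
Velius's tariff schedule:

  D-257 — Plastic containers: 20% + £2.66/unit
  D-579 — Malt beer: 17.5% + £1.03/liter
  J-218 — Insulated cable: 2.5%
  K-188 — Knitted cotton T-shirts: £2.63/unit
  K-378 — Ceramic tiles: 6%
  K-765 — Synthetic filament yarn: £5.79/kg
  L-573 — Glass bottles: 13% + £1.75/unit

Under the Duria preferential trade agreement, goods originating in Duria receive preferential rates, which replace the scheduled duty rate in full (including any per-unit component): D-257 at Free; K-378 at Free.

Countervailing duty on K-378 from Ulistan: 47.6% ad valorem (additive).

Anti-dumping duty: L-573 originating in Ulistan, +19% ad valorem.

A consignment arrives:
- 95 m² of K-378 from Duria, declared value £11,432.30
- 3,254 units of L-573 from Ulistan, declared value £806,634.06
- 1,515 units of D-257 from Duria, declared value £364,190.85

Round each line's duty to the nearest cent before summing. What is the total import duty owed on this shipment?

Line 1 (K-378, Duria, 95 m², £11,432.30):
Base rate for K-378 is 6%.
Origin Duria qualifies under the Velius–Duria agreement and K-378 is covered: preferential rate Free applies instead.
The additional-duty order on K-378 targets Ulistan, not Duria; it does not apply.
Duty = £11,432.30 × 0% = £0.00.
Line 2 (L-573, Ulistan, 3,254 units, £806,634.06):
Base rate for L-573 is 13% + £1.75/unit.
Additional duty on L-573 from Ulistan: +19%. Applied ad valorem rate: 13% + 19% = 32%.
Duty = £806,634.06 × 32% + 3,254 × £1.75 = £263,817.40.
Line 3 (D-257, Duria, 1,515 units, £364,190.85):
Base rate for D-257 is 20% + £2.66/unit.
Origin Duria qualifies under the Velius–Duria agreement and D-257 is covered: preferential rate Free applies instead.
Duty = £364,190.85 × 0% = £0.00.
Total = £0.00 + £263,817.40 + £0.00 = £263,817.40.

£263,817.40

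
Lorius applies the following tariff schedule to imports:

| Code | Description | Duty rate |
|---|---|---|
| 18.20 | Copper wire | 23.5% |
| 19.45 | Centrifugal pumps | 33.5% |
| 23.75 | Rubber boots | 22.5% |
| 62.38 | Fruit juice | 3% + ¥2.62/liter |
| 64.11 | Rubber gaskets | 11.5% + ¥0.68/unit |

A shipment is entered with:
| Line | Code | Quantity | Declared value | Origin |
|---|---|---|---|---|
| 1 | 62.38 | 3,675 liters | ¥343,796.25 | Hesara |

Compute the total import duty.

Line 1 (62.38, Hesara, 3,675 liters, ¥343,796.25):
Base rate for 62.38 is 3% + ¥2.62/liter.
Duty = ¥343,796.25 × 3% + 3,675 × ¥2.62 = ¥19,942.39.

¥19,942.39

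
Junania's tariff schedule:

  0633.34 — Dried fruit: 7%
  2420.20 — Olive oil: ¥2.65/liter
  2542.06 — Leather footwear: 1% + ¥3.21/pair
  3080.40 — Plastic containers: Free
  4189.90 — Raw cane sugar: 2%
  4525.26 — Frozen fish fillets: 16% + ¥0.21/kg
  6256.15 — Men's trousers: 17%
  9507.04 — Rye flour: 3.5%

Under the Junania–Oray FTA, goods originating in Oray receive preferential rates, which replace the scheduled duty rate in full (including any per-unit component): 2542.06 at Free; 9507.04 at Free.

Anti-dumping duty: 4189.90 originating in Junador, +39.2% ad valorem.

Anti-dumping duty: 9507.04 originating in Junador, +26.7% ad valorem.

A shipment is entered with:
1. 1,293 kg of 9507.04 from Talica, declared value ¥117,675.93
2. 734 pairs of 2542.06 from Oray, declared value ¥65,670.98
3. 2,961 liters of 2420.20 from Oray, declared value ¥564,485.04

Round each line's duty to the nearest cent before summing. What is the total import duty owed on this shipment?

Line 1 (9507.04, Talica, 1,293 kg, ¥117,675.93):
Base rate for 9507.04 is 3.5%.
9507.04 has an FTA preferential rate, but origin Talica is not Oray; base rate stands.
The additional-duty order on 9507.04 targets Junador, not Talica; it does not apply.
Duty = ¥117,675.93 × 3.5% = ¥4,118.66.
Line 2 (2542.06, Oray, 734 pairs, ¥65,670.98):
Base rate for 2542.06 is 1% + ¥3.21/pair.
Origin Oray qualifies under the Junania–Oray agreement and 2542.06 is covered: preferential rate Free applies instead.
Duty = ¥65,670.98 × 0% = ¥0.00.
Line 3 (2420.20, Oray, 2,961 liters, ¥564,485.04):
Base rate for 2420.20 is ¥2.65/liter.
Origin Oray is the FTA partner but 2420.20 is not on the preference list; base rate stands.
Duty = 2,961 × ¥2.65 = ¥7,846.65.
Total = ¥4,118.66 + ¥0.00 + ¥7,846.65 = ¥11,965.31.

¥11,965.31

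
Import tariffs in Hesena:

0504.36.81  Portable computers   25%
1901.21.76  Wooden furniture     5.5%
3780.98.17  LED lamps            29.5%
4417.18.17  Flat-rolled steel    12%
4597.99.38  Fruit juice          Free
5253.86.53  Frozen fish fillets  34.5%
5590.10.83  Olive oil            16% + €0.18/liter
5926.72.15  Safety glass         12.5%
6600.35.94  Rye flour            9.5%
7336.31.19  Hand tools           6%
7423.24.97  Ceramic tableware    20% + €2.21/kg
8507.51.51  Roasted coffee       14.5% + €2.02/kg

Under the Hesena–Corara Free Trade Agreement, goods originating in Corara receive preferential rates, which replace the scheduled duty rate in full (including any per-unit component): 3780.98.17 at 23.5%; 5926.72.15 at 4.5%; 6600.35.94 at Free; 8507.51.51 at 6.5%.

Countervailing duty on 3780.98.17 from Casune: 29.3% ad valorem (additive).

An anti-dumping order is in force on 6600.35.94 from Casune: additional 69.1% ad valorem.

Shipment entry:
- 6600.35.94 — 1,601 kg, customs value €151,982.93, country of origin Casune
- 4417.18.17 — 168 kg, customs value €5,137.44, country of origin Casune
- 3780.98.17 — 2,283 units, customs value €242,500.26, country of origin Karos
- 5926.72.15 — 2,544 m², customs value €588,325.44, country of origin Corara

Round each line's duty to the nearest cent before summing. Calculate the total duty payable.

€218,087.29

Line 1 (6600.35.94, Casune, 1,601 kg, €151,982.93):
Base rate for 6600.35.94 is 9.5%.
6600.35.94 has an FTA preferential rate, but origin Casune is not Corara; base rate stands.
Additional duty on 6600.35.94 from Casune: +69.1%. Applied ad valorem rate: 9.5% + 69.1% = 78.6%.
Duty = €151,982.93 × 78.6% = €119,458.58.
Line 2 (4417.18.17, Casune, 168 kg, €5,137.44):
Base rate for 4417.18.17 is 12%.
Duty = €5,137.44 × 12% = €616.49.
Line 3 (3780.98.17, Karos, 2,283 units, €242,500.26):
Base rate for 3780.98.17 is 29.5%.
3780.98.17 has an FTA preferential rate, but origin Karos is not Corara; base rate stands.
The additional-duty order on 3780.98.17 targets Casune, not Karos; it does not apply.
Duty = €242,500.26 × 29.5% = €71,537.58.
Line 4 (5926.72.15, Corara, 2,544 m², €588,325.44):
Base rate for 5926.72.15 is 12.5%.
Origin Corara qualifies under the Hesena–Corara agreement and 5926.72.15 is covered: preferential rate 4.5% applies instead.
Duty = €588,325.44 × 4.5% = €26,474.64.
Total = €119,458.58 + €616.49 + €71,537.58 + €26,474.64 = €218,087.29.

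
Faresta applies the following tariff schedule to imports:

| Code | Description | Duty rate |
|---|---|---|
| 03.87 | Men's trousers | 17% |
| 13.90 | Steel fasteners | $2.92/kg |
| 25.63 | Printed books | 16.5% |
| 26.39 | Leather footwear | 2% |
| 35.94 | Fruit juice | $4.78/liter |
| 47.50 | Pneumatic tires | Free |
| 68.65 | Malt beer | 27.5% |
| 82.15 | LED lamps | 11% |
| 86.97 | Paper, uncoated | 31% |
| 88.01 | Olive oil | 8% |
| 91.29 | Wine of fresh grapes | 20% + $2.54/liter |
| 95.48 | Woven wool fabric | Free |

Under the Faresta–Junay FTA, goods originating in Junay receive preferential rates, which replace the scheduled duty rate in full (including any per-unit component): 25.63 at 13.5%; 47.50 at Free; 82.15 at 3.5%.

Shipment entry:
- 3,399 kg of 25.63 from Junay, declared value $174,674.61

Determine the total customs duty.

Line 1 (25.63, Junay, 3,399 kg, $174,674.61):
Base rate for 25.63 is 16.5%.
Origin Junay qualifies under the Faresta–Junay agreement and 25.63 is covered: preferential rate 13.5% applies instead.
Duty = $174,674.61 × 13.5% = $23,581.07.

$23,581.07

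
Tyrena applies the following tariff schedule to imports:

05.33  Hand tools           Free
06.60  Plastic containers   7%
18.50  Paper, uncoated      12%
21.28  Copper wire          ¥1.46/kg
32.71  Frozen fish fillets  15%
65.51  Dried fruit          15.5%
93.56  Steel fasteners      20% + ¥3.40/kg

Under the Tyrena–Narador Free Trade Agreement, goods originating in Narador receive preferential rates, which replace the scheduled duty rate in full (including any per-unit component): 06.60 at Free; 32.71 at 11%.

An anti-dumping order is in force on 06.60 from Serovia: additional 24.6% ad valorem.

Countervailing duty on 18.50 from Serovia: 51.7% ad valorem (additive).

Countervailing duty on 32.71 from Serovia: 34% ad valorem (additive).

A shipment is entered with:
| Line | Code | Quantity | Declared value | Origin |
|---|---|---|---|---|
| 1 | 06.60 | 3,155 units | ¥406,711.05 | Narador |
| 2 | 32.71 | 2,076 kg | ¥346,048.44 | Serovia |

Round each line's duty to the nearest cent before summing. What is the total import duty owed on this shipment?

¥169,563.74

Line 1 (06.60, Narador, 3,155 units, ¥406,711.05):
Base rate for 06.60 is 7%.
Origin Narador qualifies under the Tyrena–Narador agreement and 06.60 is covered: preferential rate Free applies instead.
The additional-duty order on 06.60 targets Serovia, not Narador; it does not apply.
Duty = ¥406,711.05 × 0% = ¥0.00.
Line 2 (32.71, Serovia, 2,076 kg, ¥346,048.44):
Base rate for 32.71 is 15%.
32.71 has an FTA preferential rate, but origin Serovia is not Narador; base rate stands.
Additional duty on 32.71 from Serovia: +34%. Applied ad valorem rate: 15% + 34% = 49%.
Duty = ¥346,048.44 × 49% = ¥169,563.74.
Total = ¥0.00 + ¥169,563.74 = ¥169,563.74.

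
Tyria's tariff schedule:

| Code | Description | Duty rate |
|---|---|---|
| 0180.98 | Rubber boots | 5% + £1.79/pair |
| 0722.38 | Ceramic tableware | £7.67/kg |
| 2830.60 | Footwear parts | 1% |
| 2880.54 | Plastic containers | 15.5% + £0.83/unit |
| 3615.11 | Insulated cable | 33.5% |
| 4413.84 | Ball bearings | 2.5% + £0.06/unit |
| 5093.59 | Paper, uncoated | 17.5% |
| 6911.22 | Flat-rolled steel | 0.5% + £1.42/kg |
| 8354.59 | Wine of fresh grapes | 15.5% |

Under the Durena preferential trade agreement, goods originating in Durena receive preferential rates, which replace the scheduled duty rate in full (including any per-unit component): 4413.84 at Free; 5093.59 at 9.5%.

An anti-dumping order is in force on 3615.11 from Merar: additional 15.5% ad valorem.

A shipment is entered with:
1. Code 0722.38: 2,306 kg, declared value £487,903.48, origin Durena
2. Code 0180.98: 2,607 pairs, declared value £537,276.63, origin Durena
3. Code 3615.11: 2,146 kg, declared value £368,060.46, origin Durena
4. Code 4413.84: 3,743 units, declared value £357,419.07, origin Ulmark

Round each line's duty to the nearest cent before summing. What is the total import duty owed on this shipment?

Line 1 (0722.38, Durena, 2,306 kg, £487,903.48):
Base rate for 0722.38 is £7.67/kg.
Origin Durena is the FTA partner but 0722.38 is not on the preference list; base rate stands.
Duty = 2,306 × £7.67 = £17,687.02.
Line 2 (0180.98, Durena, 2,607 pairs, £537,276.63):
Base rate for 0180.98 is 5% + £1.79/pair.
Origin Durena is the FTA partner but 0180.98 is not on the preference list; base rate stands.
Duty = £537,276.63 × 5% + 2,607 × £1.79 = £31,530.36.
Line 3 (3615.11, Durena, 2,146 kg, £368,060.46):
Base rate for 3615.11 is 33.5%.
Origin Durena is the FTA partner but 3615.11 is not on the preference list; base rate stands.
The additional-duty order on 3615.11 targets Merar, not Durena; it does not apply.
Duty = £368,060.46 × 33.5% = £123,300.25.
Line 4 (4413.84, Ulmark, 3,743 units, £357,419.07):
Base rate for 4413.84 is 2.5% + £0.06/unit.
4413.84 has an FTA preferential rate, but origin Ulmark is not Durena; base rate stands.
Duty = £357,419.07 × 2.5% + 3,743 × £0.06 = £9,160.06.
Total = £17,687.02 + £31,530.36 + £123,300.25 + £9,160.06 = £181,677.69.

£181,677.69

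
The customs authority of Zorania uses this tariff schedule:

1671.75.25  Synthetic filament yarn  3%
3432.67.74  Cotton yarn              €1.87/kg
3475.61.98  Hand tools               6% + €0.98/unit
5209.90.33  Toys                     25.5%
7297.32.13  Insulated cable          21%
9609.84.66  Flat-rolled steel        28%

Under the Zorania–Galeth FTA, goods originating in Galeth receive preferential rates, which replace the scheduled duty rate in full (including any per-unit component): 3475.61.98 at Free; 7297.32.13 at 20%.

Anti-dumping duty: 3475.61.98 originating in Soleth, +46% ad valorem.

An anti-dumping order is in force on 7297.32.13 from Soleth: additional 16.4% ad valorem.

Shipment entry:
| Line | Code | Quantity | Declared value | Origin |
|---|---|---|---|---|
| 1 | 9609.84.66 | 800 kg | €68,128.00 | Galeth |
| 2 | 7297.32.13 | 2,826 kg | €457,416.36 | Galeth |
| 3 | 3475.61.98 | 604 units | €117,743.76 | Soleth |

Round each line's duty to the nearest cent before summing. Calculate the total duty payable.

Line 1 (9609.84.66, Galeth, 800 kg, €68,128.00):
Base rate for 9609.84.66 is 28%.
Origin Galeth is the FTA partner but 9609.84.66 is not on the preference list; base rate stands.
Duty = €68,128.00 × 28% = €19,075.84.
Line 2 (7297.32.13, Galeth, 2,826 kg, €457,416.36):
Base rate for 7297.32.13 is 21%.
Origin Galeth qualifies under the Zorania–Galeth agreement and 7297.32.13 is covered: preferential rate 20% applies instead.
The additional-duty order on 7297.32.13 targets Soleth, not Galeth; it does not apply.
Duty = €457,416.36 × 20% = €91,483.27.
Line 3 (3475.61.98, Soleth, 604 units, €117,743.76):
Base rate for 3475.61.98 is 6% + €0.98/unit.
3475.61.98 has an FTA preferential rate, but origin Soleth is not Galeth; base rate stands.
Additional duty on 3475.61.98 from Soleth: +46%. Applied ad valorem rate: 6% + 46% = 52%.
Duty = €117,743.76 × 52% + 604 × €0.98 = €61,818.68.
Total = €19,075.84 + €91,483.27 + €61,818.68 = €172,377.79.

€172,377.79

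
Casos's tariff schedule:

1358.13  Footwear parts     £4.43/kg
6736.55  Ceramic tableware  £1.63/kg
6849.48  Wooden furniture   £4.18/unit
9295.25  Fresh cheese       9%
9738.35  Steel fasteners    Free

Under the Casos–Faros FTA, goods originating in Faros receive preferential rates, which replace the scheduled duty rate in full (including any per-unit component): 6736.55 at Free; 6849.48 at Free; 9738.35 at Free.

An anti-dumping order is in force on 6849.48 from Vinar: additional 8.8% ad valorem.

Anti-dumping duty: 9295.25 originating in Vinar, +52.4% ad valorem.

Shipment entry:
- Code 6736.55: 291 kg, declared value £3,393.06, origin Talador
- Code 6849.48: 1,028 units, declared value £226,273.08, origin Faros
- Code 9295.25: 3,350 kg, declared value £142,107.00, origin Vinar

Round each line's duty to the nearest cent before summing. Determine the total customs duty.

£87,728.03

Line 1 (6736.55, Talador, 291 kg, £3,393.06):
Base rate for 6736.55 is £1.63/kg.
6736.55 has an FTA preferential rate, but origin Talador is not Faros; base rate stands.
Duty = 291 × £1.63 = £474.33.
Line 2 (6849.48, Faros, 1,028 units, £226,273.08):
Base rate for 6849.48 is £4.18/unit.
Origin Faros qualifies under the Casos–Faros agreement and 6849.48 is covered: preferential rate Free applies instead.
The additional-duty order on 6849.48 targets Vinar, not Faros; it does not apply.
Duty = £226,273.08 × 0% = £0.00.
Line 3 (9295.25, Vinar, 3,350 kg, £142,107.00):
Base rate for 9295.25 is 9%.
Additional duty on 9295.25 from Vinar: +52.4%. Applied ad valorem rate: 9% + 52.4% = 61.4%.
Duty = £142,107.00 × 61.4% = £87,253.70.
Total = £474.33 + £0.00 + £87,253.70 = £87,728.03.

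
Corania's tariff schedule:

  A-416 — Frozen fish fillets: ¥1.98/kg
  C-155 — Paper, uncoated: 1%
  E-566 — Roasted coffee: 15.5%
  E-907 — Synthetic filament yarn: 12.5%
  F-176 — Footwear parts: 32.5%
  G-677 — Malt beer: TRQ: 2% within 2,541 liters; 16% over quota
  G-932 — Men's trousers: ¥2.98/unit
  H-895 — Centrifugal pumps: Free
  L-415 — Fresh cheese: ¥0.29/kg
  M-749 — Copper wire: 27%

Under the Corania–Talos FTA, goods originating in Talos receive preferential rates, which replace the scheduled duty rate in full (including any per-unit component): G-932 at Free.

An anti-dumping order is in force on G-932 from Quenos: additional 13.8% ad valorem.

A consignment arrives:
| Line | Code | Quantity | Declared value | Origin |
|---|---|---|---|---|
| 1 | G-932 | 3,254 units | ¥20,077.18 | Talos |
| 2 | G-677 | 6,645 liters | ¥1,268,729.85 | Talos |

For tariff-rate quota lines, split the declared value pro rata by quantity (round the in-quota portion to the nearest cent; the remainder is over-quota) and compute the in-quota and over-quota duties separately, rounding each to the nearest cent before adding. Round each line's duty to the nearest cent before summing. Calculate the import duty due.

Line 1 (G-932, Talos, 3,254 units, ¥20,077.18):
Base rate for G-932 is ¥2.98/unit.
Origin Talos qualifies under the Corania–Talos agreement and G-932 is covered: preferential rate Free applies instead.
The additional-duty order on G-932 targets Quenos, not Talos; it does not apply.
Duty = ¥20,077.18 × 0% = ¥0.00.
Line 2 (G-677, Talos, 6,645 liters, ¥1,268,729.85):
Code G-677 is under a tariff-rate quota (threshold 2,541 liters). In-quota: 2,541 liters at 2%; over-quota: 4,104 liters at 16%.
Pro-rata value split: in-quota = ¥1,268,729.85 × 2,541/6,645 = ¥485,153.13; over-quota = ¥1,268,729.85 − ¥485,153.13 = ¥783,576.72.
In-quota duty = ¥485,153.13 × 2% = ¥9,703.06. Over-quota duty = ¥783,576.72 × 16% = ¥125,372.28.
Line duty = ¥9,703.06 + ¥125,372.28 = ¥135,075.34.
Total = ¥0.00 + ¥135,075.34 = ¥135,075.34.

¥135,075.34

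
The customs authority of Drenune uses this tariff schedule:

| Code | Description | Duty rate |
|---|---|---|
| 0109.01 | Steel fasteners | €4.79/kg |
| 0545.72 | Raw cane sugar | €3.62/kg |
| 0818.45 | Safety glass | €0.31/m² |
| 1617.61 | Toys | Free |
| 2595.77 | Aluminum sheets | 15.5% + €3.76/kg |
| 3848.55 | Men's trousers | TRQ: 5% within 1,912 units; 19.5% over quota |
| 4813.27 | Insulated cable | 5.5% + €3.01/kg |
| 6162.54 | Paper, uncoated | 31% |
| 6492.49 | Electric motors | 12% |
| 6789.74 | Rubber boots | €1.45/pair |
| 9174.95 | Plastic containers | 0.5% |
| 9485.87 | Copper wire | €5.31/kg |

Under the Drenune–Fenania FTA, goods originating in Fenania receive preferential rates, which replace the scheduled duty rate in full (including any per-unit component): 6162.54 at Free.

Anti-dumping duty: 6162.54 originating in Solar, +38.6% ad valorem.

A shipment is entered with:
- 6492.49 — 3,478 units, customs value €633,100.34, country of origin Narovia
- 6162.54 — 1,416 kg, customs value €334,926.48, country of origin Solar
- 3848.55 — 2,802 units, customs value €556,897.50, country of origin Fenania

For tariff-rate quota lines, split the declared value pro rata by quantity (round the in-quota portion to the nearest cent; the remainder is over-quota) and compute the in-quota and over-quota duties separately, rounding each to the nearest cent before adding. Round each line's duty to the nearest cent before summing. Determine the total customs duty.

€362,574.43

Line 1 (6492.49, Narovia, 3,478 units, €633,100.34):
Base rate for 6492.49 is 12%.
Duty = €633,100.34 × 12% = €75,972.04.
Line 2 (6162.54, Solar, 1,416 kg, €334,926.48):
Base rate for 6162.54 is 31%.
6162.54 has an FTA preferential rate, but origin Solar is not Fenania; base rate stands.
Additional duty on 6162.54 from Solar: +38.6%. Applied ad valorem rate: 31% + 38.6% = 69.6%.
Duty = €334,926.48 × 69.6% = €233,108.83.
Line 3 (3848.55, Fenania, 2,802 units, €556,897.50):
Code 3848.55 is under a tariff-rate quota (threshold 1,912 units). In-quota: 1,912 units at 5%; over-quota: 890 units at 19.5%.
Pro-rata value split: in-quota = €556,897.50 × 1,912/2,802 = €380,010.00; over-quota = €556,897.50 − €380,010.00 = €176,887.50.
In-quota duty = €380,010.00 × 5% = €19,000.50. Over-quota duty = €176,887.50 × 19.5% = €34,493.06.
Line duty = €19,000.50 + €34,493.06 = €53,493.56.
Total = €75,972.04 + €233,108.83 + €53,493.56 = €362,574.43.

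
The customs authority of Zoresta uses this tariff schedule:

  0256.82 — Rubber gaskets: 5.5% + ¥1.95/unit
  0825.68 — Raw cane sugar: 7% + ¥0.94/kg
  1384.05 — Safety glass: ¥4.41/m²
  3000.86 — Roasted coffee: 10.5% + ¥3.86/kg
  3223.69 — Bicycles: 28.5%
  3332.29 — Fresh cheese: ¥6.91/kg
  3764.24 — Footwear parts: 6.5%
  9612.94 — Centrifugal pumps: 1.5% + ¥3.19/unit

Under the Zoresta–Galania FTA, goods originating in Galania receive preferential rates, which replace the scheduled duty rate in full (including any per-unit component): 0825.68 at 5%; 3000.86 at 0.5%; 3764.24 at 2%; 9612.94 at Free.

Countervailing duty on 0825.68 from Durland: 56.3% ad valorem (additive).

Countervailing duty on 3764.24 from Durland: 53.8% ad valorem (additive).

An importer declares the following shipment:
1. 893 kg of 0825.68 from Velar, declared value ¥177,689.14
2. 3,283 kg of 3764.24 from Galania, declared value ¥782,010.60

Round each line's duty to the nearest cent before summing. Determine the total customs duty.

¥28,917.87

Line 1 (0825.68, Velar, 893 kg, ¥177,689.14):
Base rate for 0825.68 is 7% + ¥0.94/kg.
0825.68 has an FTA preferential rate, but origin Velar is not Galania; base rate stands.
The additional-duty order on 0825.68 targets Durland, not Velar; it does not apply.
Duty = ¥177,689.14 × 7% + 893 × ¥0.94 = ¥13,277.66.
Line 2 (3764.24, Galania, 3,283 kg, ¥782,010.60):
Base rate for 3764.24 is 6.5%.
Origin Galania qualifies under the Zoresta–Galania agreement and 3764.24 is covered: preferential rate 2% applies instead.
The additional-duty order on 3764.24 targets Durland, not Galania; it does not apply.
Duty = ¥782,010.60 × 2% = ¥15,640.21.
Total = ¥13,277.66 + ¥15,640.21 = ¥28,917.87.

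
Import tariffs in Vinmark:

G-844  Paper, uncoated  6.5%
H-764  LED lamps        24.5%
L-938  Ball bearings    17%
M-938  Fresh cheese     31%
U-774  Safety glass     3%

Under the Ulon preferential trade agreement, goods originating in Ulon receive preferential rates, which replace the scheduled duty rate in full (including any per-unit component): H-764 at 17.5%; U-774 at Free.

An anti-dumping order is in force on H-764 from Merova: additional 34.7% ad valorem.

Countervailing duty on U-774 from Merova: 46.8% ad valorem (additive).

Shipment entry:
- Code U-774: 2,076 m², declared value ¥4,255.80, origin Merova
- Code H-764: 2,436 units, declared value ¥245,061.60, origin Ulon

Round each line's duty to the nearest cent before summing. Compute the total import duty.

¥45,005.17

Line 1 (U-774, Merova, 2,076 m², ¥4,255.80):
Base rate for U-774 is 3%.
U-774 has an FTA preferential rate, but origin Merova is not Ulon; base rate stands.
Additional duty on U-774 from Merova: +46.8%. Applied ad valorem rate: 3% + 46.8% = 49.8%.
Duty = ¥4,255.80 × 49.8% = ¥2,119.39.
Line 2 (H-764, Ulon, 2,436 units, ¥245,061.60):
Base rate for H-764 is 24.5%.
Origin Ulon qualifies under the Vinmark–Ulon agreement and H-764 is covered: preferential rate 17.5% applies instead.
The additional-duty order on H-764 targets Merova, not Ulon; it does not apply.
Duty = ¥245,061.60 × 17.5% = ¥42,885.78.
Total = ¥2,119.39 + ¥42,885.78 = ¥45,005.17.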